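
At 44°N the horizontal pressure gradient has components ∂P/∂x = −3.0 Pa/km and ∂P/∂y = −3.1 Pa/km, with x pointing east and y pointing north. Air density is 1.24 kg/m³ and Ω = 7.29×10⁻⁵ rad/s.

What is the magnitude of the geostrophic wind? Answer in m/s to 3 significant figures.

34.3 m/s

Coriolis parameter at 44°N:
f = 2Ω sin φ = 2 × 7.29×10⁻⁵ × sin 44° = 1.01×10⁻⁴ s⁻¹
Component geostrophic relations (x east, y north):
u_g = −(1/(fρ)) ∂P/∂y,  v_g = (1/(fρ)) ∂P/∂x
u_g = −(−3.1×10⁻³)/(1.01×10⁻⁴ × 1.24) = 24.7 m/s;  v_g = (−3.0×10⁻³)/(1.01×10⁻⁴ × 1.24) = −23.9 m/s
|V_g| = √(u_g² + v_g²) = 34.3 m/s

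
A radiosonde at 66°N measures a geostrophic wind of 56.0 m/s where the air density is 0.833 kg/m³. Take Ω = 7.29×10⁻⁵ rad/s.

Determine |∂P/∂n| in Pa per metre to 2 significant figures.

6.2×10⁻³ Pa/m

Coriolis parameter at 66°N:
f = 2Ω sin φ = 2 × 7.29×10⁻⁵ × sin 66° = 1.33×10⁻⁴ s⁻¹
Geostrophic balance rearranged: |∂P/∂n| = f ρ V_g
|∂P/∂n| = 1.33×10⁻⁴ × 0.833 × 56.0 = 6.21×10⁻³ Pa/m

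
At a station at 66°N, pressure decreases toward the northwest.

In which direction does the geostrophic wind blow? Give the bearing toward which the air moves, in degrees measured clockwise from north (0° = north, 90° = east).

The pressure-gradient force points toward the northwest (bearing 315°).
Geostrophic balance: in the Northern Hemisphere the Coriolis force deflects motion to the right, so the geostrophic wind blows 90° to the right of the pressure-gradient force (low pressure on the left).
Rotating 315° by 90° clockwise gives 045° — the wind blows toward the northeast.

045°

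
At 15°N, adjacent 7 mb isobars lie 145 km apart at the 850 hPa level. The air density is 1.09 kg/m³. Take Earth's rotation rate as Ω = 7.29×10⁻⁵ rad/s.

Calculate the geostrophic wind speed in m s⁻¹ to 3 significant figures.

117 m s⁻¹

Coriolis parameter at 15°N:
f = 2Ω sin φ = 2 × 7.29×10⁻⁵ × sin 15° = 3.77×10⁻⁵ s⁻¹
Pressure gradient: |∂P/∂n| = 700 Pa / 145000 m = 4.83×10⁻³ Pa/m
Geostrophic balance (pressure-gradient force = Coriolis force):
V_g = (1/(fρ)) |∂P/∂n| = 4.83×10⁻³ / (3.77×10⁻⁵ × 1.09) = 117 m/s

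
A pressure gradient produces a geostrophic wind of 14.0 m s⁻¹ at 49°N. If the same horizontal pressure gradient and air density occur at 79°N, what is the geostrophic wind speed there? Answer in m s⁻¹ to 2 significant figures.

11 m s⁻¹

With the same pressure gradient and density, V_g ∝ 1/f ∝ 1/sin φ.
V₂ = V₁ · sin φ₁ / sin φ₂ = 14.0 × sin 49° / sin 79°
V₂ = 14.0 × 0.7547/0.9816 = 11 m s⁻¹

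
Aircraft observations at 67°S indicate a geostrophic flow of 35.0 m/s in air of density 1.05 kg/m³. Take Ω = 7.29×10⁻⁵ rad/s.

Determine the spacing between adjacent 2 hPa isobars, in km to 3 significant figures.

Coriolis parameter at 67°S:
f = 2Ω sin φ = 2 × 7.29×10⁻⁵ × sin 67° = 1.34×10⁻⁴ s⁻¹
Geostrophic balance rearranged: |∂P/∂n| = f ρ V_g
|∂P/∂n| = 1.34×10⁻⁴ × 1.05 × 35.0 = 4.93×10⁻³ Pa/m
Isobar spacing: Δn = ΔP/|∂P/∂n| = 200 Pa / 4.93×10⁻³ Pa/m = 40550 m ≈ 40.5 km

40.5 km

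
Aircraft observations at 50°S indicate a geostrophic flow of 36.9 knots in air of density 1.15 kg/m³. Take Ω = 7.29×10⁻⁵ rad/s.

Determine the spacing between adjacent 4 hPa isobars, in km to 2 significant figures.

160 km

Coriolis parameter at 50°S:
f = 2Ω sin φ = 2 × 7.29×10⁻⁵ × sin 50° = 1.12×10⁻⁴ s⁻¹
Wind speed in SI: 36.9 knots = 19.0 m/s
Geostrophic balance rearranged: |∂P/∂n| = f ρ V_g
|∂P/∂n| = 1.12×10⁻⁴ × 1.15 × 19.0 = 2.44×10⁻³ Pa/m
Isobar spacing: Δn = ΔP/|∂P/∂n| = 400 Pa / 2.44×10⁻³ Pa/m = 164054 m ≈ 160 km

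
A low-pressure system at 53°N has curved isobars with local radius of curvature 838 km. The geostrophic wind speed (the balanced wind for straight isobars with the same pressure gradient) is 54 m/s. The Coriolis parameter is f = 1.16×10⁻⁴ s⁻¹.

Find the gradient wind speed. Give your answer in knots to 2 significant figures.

Around a low, centrifugal force acts outward with Coriolis, so pressure-gradient force balances both:
(1/ρ)|∂P/∂n| = fV + V²/R  →  V² + fR·V − fR·V_g = 0
With fR = 1.16×10⁻⁴ × 838×10³ m = 97.2 m/s:
V = [−fR + √((fR)² + 4 fR V_g)]/2 = [−97.2 + √(97.2² + 4×97.2×54)]/2 = 38.6 m/s
Subgeostrophic (V < V_g = 54 m/s), as expected around a low.
Converting: 38.6 m/s × 1.944 = 75 knots

75 knots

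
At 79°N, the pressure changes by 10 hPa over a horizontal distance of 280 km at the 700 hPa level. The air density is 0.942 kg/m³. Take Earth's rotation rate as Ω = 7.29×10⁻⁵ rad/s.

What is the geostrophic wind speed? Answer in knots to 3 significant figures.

Coriolis parameter at 79°N:
f = 2Ω sin φ = 2 × 7.29×10⁻⁵ × sin 79° = 1.43×10⁻⁴ s⁻¹
Pressure gradient: |∂P/∂n| = 1000 Pa / 280000 m = 3.57×10⁻³ Pa/m
Geostrophic balance (pressure-gradient force = Coriolis force):
V_g = (1/(fρ)) |∂P/∂n| = 3.57×10⁻³ / (1.43×10⁻⁴ × 0.942) = 26.5 m/s
Converting: 26.5 m/s × 1.944 = 51.5 knots

51.5 knots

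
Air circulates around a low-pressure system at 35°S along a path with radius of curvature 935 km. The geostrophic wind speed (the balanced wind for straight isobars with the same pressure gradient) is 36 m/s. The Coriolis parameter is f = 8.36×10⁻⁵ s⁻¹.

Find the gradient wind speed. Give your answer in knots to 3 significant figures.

52.1 knots

Around a low, centrifugal force acts outward with Coriolis, so pressure-gradient force balances both:
(1/ρ)|∂P/∂n| = fV + V²/R  →  V² + fR·V − fR·V_g = 0
With fR = 8.36×10⁻⁵ × 935×10³ m = 78.2 m/s:
V = [−fR + √((fR)² + 4 fR V_g)]/2 = [−78.2 + √(78.2² + 4×78.2×36)]/2 = 26.8 m/s
Subgeostrophic (V < V_g = 36 m/s), as expected around a low.
Converting: 26.8 m/s × 1.944 = 52.1 knots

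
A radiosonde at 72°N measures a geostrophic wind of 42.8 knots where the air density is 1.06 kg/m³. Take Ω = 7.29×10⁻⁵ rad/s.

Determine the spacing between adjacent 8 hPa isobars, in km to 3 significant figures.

Coriolis parameter at 72°N:
f = 2Ω sin φ = 2 × 7.29×10⁻⁵ × sin 72° = 1.39×10⁻⁴ s⁻¹
Wind speed in SI: 42.8 knots = 22.0 m/s
Geostrophic balance rearranged: |∂P/∂n| = f ρ V_g
|∂P/∂n| = 1.39×10⁻⁴ × 1.06 × 22.0 = 3.24×10⁻³ Pa/m
Isobar spacing: Δn = ΔP/|∂P/∂n| = 800 Pa / 3.24×10⁻³ Pa/m = 247194 m ≈ 247 km

247 km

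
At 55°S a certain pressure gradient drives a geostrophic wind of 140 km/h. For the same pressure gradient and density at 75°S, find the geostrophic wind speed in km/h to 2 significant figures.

With the same pressure gradient and density, V_g ∝ 1/f ∝ 1/sin φ.
V₂ = V₁ · sin φ₁ / sin φ₂ = 140 × sin 55° / sin 75°
V₂ = 140 × 0.8192/0.9659 = 120 km/h

120 km/h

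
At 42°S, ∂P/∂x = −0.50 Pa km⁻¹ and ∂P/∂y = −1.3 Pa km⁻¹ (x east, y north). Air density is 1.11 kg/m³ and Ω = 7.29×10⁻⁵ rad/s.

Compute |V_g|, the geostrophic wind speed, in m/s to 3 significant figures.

12.9 m/s

Coriolis parameter at 42°S:
f = 2Ω sin φ = 2 × 7.29×10⁻⁵ × sin 42° = 9.76×10⁻⁵ s⁻¹
In the Southern Hemisphere f is negative: f = −9.76×10⁻⁵ s⁻¹.
Component geostrophic relations (x east, y north):
u_g = −(1/(fρ)) ∂P/∂y,  v_g = (1/(fρ)) ∂P/∂x
u_g = −(−1.3×10⁻³)/(−9.76×10⁻⁵ × 1.11) = −12.0 m/s;  v_g = (−0.50×10⁻³)/(−9.76×10⁻⁵ × 1.11) = 4.62 m/s
|V_g| = √(u_g² + v_g²) = 12.9 m/s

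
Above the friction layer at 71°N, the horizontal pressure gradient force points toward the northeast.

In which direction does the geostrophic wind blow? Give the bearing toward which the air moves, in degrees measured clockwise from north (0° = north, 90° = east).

The pressure-gradient force points toward the northeast (bearing 045°).
Geostrophic balance: in the Northern Hemisphere the Coriolis force deflects motion to the right, so the geostrophic wind blows 90° to the right of the pressure-gradient force (low pressure on the left).
Rotating 045° by 90° clockwise gives 135° — the wind blows toward the southeast.

135°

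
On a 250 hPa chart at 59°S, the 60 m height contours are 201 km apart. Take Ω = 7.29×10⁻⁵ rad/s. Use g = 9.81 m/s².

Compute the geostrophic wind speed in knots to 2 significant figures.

46 knots

Coriolis parameter at 59°S:
f = 2Ω sin φ = 2 × 7.29×10⁻⁵ × sin 59° = 1.25×10⁻⁴ s⁻¹
Height gradient: |∂Z/∂n| = 60 m / 201000 m = 2.99×10⁻⁴
On a pressure surface, geostrophic balance gives V_g = (g/f)|∂Z/∂n|:
V_g = 9.81 × 2.99×10⁻⁴ / 1.25×10⁻⁴ = 23.4 m/s
Converting: 23.4 m/s × 1.944 = 46 knots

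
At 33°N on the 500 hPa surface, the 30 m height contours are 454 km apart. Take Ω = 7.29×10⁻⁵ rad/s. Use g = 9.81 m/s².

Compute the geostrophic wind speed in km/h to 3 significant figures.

29.4 km/h

Coriolis parameter at 33°N:
f = 2Ω sin φ = 2 × 7.29×10⁻⁵ × sin 33° = 7.94×10⁻⁵ s⁻¹
Height gradient: |∂Z/∂n| = 30 m / 454000 m = 6.61×10⁻⁵
On a pressure surface, geostrophic balance gives V_g = (g/f)|∂Z/∂n|:
V_g = 9.81 × 6.61×10⁻⁵ / 7.94×10⁻⁵ = 8.16 m/s
Converting: 8.16 m/s × 3.6 = 29.4 km/h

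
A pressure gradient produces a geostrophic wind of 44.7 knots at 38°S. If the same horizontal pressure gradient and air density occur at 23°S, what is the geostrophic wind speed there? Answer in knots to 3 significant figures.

With the same pressure gradient and density, V_g ∝ 1/f ∝ 1/sin φ.
V₂ = V₁ · sin φ₁ / sin φ₂ = 44.7 × sin 38° / sin 23°
V₂ = 44.7 × 0.6157/0.3907 = 70.4 knots

70.4 knots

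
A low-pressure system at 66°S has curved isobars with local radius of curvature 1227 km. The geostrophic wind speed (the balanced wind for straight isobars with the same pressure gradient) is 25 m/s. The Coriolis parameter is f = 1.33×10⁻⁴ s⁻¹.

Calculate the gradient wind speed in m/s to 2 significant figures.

22 m/s

Around a low, centrifugal force acts outward with Coriolis, so pressure-gradient force balances both:
(1/ρ)|∂P/∂n| = fV + V²/R  →  V² + fR·V − fR·V_g = 0
With fR = 1.33×10⁻⁴ × 1227×10³ m = 163 m/s:
V = [−fR + √((fR)² + 4 fR V_g)]/2 = [−163 + √(163² + 4×163×25)]/2 = 22 m/s
Subgeostrophic (V < V_g = 25 m/s), as expected around a low.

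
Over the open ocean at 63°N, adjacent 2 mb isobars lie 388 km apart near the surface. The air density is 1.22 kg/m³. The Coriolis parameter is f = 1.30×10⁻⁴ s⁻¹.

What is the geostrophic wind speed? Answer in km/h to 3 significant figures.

11.7 km/h

Pressure gradient: |∂P/∂n| = 200 Pa / 388000 m = 5.15×10⁻⁴ Pa/m
Geostrophic balance (pressure-gradient force = Coriolis force):
V_g = (1/(fρ)) |∂P/∂n| = 5.15×10⁻⁴ / (1.30×10⁻⁴ × 1.22) = 3.25 m/s
Converting: 3.25 m/s × 3.6 = 11.7 km/h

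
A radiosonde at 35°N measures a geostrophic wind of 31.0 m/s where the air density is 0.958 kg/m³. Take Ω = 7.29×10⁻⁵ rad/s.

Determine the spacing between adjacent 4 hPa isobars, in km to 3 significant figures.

Coriolis parameter at 35°N:
f = 2Ω sin φ = 2 × 7.29×10⁻⁵ × sin 35° = 8.36×10⁻⁵ s⁻¹
Geostrophic balance rearranged: |∂P/∂n| = f ρ V_g
|∂P/∂n| = 8.36×10⁻⁵ × 0.958 × 31.0 = 2.48×10⁻³ Pa/m
Isobar spacing: Δn = ΔP/|∂P/∂n| = 400 Pa / 2.48×10⁻³ Pa/m = 161059 m ≈ 161 km

161 km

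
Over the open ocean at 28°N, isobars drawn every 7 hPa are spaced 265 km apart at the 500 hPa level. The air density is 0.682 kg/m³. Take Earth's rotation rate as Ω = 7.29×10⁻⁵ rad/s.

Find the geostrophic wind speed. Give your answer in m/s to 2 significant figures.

57 m/s

Coriolis parameter at 28°N:
f = 2Ω sin φ = 2 × 7.29×10⁻⁵ × sin 28° = 6.84×10⁻⁵ s⁻¹
Pressure gradient: |∂P/∂n| = 700 Pa / 265000 m = 2.64×10⁻³ Pa/m
Geostrophic balance (pressure-gradient force = Coriolis force):
V_g = (1/(fρ)) |∂P/∂n| = 2.64×10⁻³ / (6.84×10⁻⁵ × 0.682) = 56.6 m/s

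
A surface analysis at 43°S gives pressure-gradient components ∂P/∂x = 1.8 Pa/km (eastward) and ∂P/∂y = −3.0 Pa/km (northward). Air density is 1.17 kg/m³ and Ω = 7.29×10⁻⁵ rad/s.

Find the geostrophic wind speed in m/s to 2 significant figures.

30 m/s

Coriolis parameter at 43°S:
f = 2Ω sin φ = 2 × 7.29×10⁻⁵ × sin 43° = 9.94×10⁻⁵ s⁻¹
In the Southern Hemisphere f is negative: f = −9.94×10⁻⁵ s⁻¹.
Component geostrophic relations (x east, y north):
u_g = −(1/(fρ)) ∂P/∂y,  v_g = (1/(fρ)) ∂P/∂x
u_g = −(−3.0×10⁻³)/(−9.94×10⁻⁵ × 1.17) = −25.8 m/s;  v_g = (1.8×10⁻³)/(−9.94×10⁻⁵ × 1.17) = −15.5 m/s
|V_g| = √(u_g² + v_g²) = 30.1 m/s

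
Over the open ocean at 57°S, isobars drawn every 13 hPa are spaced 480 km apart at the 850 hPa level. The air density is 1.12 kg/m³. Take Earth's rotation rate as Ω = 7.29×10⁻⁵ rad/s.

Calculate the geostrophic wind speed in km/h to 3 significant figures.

71.2 km/h

Coriolis parameter at 57°S:
f = 2Ω sin φ = 2 × 7.29×10⁻⁵ × sin 57° = 1.22×10⁻⁴ s⁻¹
Pressure gradient: |∂P/∂n| = 1300 Pa / 480000 m = 2.71×10⁻³ Pa/m
Geostrophic balance (pressure-gradient force = Coriolis force):
V_g = (1/(fρ)) |∂P/∂n| = 2.71×10⁻³ / (1.22×10⁻⁴ × 1.12) = 19.8 m/s
Converting: 19.8 m/s × 3.6 = 71.2 km/h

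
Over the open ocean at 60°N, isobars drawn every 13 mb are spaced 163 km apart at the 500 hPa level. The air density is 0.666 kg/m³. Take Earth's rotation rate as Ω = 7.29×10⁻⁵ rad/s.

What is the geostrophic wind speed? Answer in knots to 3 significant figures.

Coriolis parameter at 60°N:
f = 2Ω sin φ = 2 × 7.29×10⁻⁵ × sin 60° = 1.26×10⁻⁴ s⁻¹
Pressure gradient: |∂P/∂n| = 1300 Pa / 163000 m = 7.98×10⁻³ Pa/m
Geostrophic balance (pressure-gradient force = Coriolis force):
V_g = (1/(fρ)) |∂P/∂n| = 7.98×10⁻³ / (1.26×10⁻⁴ × 0.666) = 94.8 m/s
Converting: 94.8 m/s × 1.944 = 184 knots

184 knots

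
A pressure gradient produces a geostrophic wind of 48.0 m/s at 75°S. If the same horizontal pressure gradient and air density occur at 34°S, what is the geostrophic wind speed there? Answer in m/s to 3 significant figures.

With the same pressure gradient and density, V_g ∝ 1/f ∝ 1/sin φ.
V₂ = V₁ · sin φ₁ / sin φ₂ = 48.0 × sin 75° / sin 34°
V₂ = 48.0 × 0.9659/0.5592 = 82.9 m/s

82.9 m/s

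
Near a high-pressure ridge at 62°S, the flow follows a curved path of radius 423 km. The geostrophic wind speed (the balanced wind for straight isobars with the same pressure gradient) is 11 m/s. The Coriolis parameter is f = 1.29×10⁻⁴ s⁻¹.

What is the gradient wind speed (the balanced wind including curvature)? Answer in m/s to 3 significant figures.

Around a high, pressure-gradient force acts outward with centrifugal, so Coriolis balances both:
fV = (1/ρ)|∂P/∂n| + V²/R  →  V² − fR·V + fR·V_g = 0
With fR = 1.29×10⁻⁴ × 423×10³ m = 54.6 m/s:
V = [fR − √((fR)² − 4 fR V_g)]/2 = [54.6 − √(54.6² − 4×54.6×11)]/2 = 15.3 m/s
Supergeostrophic (V > V_g = 11 m/s), as expected around a high.

15.3 m/s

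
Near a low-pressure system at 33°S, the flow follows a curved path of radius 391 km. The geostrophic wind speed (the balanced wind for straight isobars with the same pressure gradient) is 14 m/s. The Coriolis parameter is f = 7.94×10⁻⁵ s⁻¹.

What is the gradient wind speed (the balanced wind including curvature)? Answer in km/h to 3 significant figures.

37.7 km/h

Around a low, centrifugal force acts outward with Coriolis, so pressure-gradient force balances both:
(1/ρ)|∂P/∂n| = fV + V²/R  →  V² + fR·V − fR·V_g = 0
With fR = 7.94×10⁻⁵ × 391×10³ m = 31.0 m/s:
V = [−fR + √((fR)² + 4 fR V_g)]/2 = [−31.0 + √(31.0² + 4×31.0×14)]/2 = 10.5 m/s
Subgeostrophic (V < V_g = 14 m/s), as expected around a low.
Converting: 10.5 m/s × 3.6 = 37.7 km/h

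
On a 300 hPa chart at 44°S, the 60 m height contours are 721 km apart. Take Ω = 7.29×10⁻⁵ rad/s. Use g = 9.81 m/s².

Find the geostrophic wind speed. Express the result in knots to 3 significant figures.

Coriolis parameter at 44°S:
f = 2Ω sin φ = 2 × 7.29×10⁻⁵ × sin 44° = 1.01×10⁻⁴ s⁻¹
Height gradient: |∂Z/∂n| = 60 m / 721000 m = 8.32×10⁻⁵
On a pressure surface, geostrophic balance gives V_g = (g/f)|∂Z/∂n|:
V_g = 9.81 × 8.32×10⁻⁵ / 1.01×10⁻⁴ = 8.06 m/s
Converting: 8.06 m/s × 1.944 = 15.7 knots

15.7 knots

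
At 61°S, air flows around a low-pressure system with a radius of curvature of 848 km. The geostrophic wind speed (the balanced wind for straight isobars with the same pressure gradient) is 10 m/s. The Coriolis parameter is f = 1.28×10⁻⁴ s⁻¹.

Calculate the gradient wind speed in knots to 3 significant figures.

17.9 knots

Around a low, centrifugal force acts outward with Coriolis, so pressure-gradient force balances both:
(1/ρ)|∂P/∂n| = fV + V²/R  →  V² + fR·V − fR·V_g = 0
With fR = 1.28×10⁻⁴ × 848×10³ m = 109 m/s:
V = [−fR + √((fR)² + 4 fR V_g)]/2 = [−109 + √(109² + 4×109×10)]/2 = 9.22 m/s
Subgeostrophic (V < V_g = 10 m/s), as expected around a low.
Converting: 9.22 m/s × 1.944 = 17.9 knots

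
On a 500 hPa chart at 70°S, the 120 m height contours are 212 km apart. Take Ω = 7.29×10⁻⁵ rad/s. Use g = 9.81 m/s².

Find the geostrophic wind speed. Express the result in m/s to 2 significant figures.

Coriolis parameter at 70°S:
f = 2Ω sin φ = 2 × 7.29×10⁻⁵ × sin 70° = 1.37×10⁻⁴ s⁻¹
Height gradient: |∂Z/∂n| = 120 m / 212000 m = 5.66×10⁻⁴
On a pressure surface, geostrophic balance gives V_g = (g/f)|∂Z/∂n|:
V_g = 9.81 × 5.66×10⁻⁴ / 1.37×10⁻⁴ = 40.5 m/s

41 m/s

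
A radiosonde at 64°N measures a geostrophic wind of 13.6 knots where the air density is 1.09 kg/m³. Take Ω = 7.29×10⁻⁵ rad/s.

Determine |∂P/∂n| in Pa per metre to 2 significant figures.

Coriolis parameter at 64°N:
f = 2Ω sin φ = 2 × 7.29×10⁻⁵ × sin 64° = 1.31×10⁻⁴ s⁻¹
Wind speed in SI: 13.6 knots = 7.00 m/s
Geostrophic balance rearranged: |∂P/∂n| = f ρ V_g
|∂P/∂n| = 1.31×10⁻⁴ × 1.09 × 7.00 = 9.99×10⁻⁴ Pa/m

1.0×10⁻³ Pa/m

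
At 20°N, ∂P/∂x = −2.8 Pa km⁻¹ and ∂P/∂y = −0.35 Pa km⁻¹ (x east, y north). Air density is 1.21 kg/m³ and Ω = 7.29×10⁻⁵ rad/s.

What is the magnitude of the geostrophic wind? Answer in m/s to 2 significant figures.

Coriolis parameter at 20°N:
f = 2Ω sin φ = 2 × 7.29×10⁻⁵ × sin 20° = 4.99×10⁻⁵ s⁻¹
Component geostrophic relations (x east, y north):
u_g = −(1/(fρ)) ∂P/∂y,  v_g = (1/(fρ)) ∂P/∂x
u_g = −(−0.35×10⁻³)/(4.99×10⁻⁵ × 1.21) = 5.80 m/s;  v_g = (−2.8×10⁻³)/(4.99×10⁻⁵ × 1.21) = −46.4 m/s
|V_g| = √(u_g² + v_g²) = 46.8 m/s

47 m/s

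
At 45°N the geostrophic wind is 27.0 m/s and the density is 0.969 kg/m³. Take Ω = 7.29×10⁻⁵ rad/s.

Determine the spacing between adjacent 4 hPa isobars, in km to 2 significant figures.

Coriolis parameter at 45°N:
f = 2Ω sin φ = 2 × 7.29×10⁻⁵ × sin 45° = 1.03×10⁻⁴ s⁻¹
Geostrophic balance rearranged: |∂P/∂n| = f ρ V_g
|∂P/∂n| = 1.03×10⁻⁴ × 0.969 × 27.0 = 2.70×10⁻³ Pa/m
Isobar spacing: Δn = ΔP/|∂P/∂n| = 400 Pa / 2.70×10⁻³ Pa/m = 148296 m ≈ 150 km

150 km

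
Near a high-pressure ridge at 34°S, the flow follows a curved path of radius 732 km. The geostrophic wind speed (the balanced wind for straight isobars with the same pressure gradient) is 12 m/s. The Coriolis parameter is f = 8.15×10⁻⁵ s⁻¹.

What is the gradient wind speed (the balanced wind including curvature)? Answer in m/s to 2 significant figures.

Around a high, pressure-gradient force acts outward with centrifugal, so Coriolis balances both:
fV = (1/ρ)|∂P/∂n| + V²/R  →  V² − fR·V + fR·V_g = 0
With fR = 8.15×10⁻⁵ × 732×10³ m = 59.7 m/s:
V = [fR − √((fR)² − 4 fR V_g)]/2 = [59.7 − √(59.7² − 4×59.7×12)]/2 = 16.6 m/s
Supergeostrophic (V > V_g = 12 m/s), as expected around a high.

17 m/s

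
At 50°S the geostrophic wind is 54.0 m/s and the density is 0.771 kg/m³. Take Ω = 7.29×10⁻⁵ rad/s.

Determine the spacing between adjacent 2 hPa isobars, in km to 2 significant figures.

Coriolis parameter at 50°S:
f = 2Ω sin φ = 2 × 7.29×10⁻⁵ × sin 50° = 1.12×10⁻⁴ s⁻¹
Geostrophic balance rearranged: |∂P/∂n| = f ρ V_g
|∂P/∂n| = 1.12×10⁻⁴ × 0.771 × 54.0 = 4.65×10⁻³ Pa/m
Isobar spacing: Δn = ΔP/|∂P/∂n| = 200 Pa / 4.65×10⁻³ Pa/m = 43010 m ≈ 43 km

43 km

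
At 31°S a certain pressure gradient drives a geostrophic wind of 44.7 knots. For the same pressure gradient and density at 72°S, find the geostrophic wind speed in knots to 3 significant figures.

With the same pressure gradient and density, V_g ∝ 1/f ∝ 1/sin φ.
V₂ = V₁ · sin φ₁ / sin φ₂ = 44.7 × sin 31° / sin 72°
V₂ = 44.7 × 0.5150/0.9511 = 24.2 knots

24.2 knots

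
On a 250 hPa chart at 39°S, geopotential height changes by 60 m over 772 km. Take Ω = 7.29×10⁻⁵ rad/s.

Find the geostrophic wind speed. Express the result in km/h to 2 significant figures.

Coriolis parameter at 39°S:
f = 2Ω sin φ = 2 × 7.29×10⁻⁵ × sin 39° = 9.18×10⁻⁵ s⁻¹
Height gradient: |∂Z/∂n| = 60 m / 772000 m = 7.77×10⁻⁵
On a pressure surface, geostrophic balance gives V_g = (g/f)|∂Z/∂n|:
V_g = 9.81 × 7.77×10⁻⁵ / 9.18×10⁻⁵ = 8.31 m/s
Converting: 8.31 m/s × 3.6 = 30 km/h

30 km/h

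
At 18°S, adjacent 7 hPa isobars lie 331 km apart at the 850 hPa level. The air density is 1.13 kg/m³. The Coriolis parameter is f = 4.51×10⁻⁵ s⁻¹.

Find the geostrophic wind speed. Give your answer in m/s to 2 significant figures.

Pressure gradient: |∂P/∂n| = 700 Pa / 331000 m = 2.11×10⁻³ Pa/m
Geostrophic balance (pressure-gradient force = Coriolis force):
V_g = (1/(fρ)) |∂P/∂n| = 2.11×10⁻³ / (4.51×10⁻⁵ × 1.13) = 41.5 m/s

41 m/s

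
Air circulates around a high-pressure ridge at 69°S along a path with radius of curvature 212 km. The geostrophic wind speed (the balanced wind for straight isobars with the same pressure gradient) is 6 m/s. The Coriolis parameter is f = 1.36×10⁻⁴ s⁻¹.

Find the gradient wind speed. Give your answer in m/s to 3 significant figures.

Around a high, pressure-gradient force acts outward with centrifugal, so Coriolis balances both:
fV = (1/ρ)|∂P/∂n| + V²/R  →  V² − fR·V + fR·V_g = 0
With fR = 1.36×10⁻⁴ × 212×10³ m = 28.8 m/s:
V = [fR − √((fR)² − 4 fR V_g)]/2 = [28.8 − √(28.8² − 4×28.8×6)]/2 = 8.51 m/s
Supergeostrophic (V > V_g = 6 m/s), as expected around a high.

8.51 m/s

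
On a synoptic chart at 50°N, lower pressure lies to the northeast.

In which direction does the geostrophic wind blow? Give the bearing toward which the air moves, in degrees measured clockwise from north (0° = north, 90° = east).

135°

The pressure-gradient force points toward the northeast (bearing 045°).
Geostrophic balance: in the Northern Hemisphere the Coriolis force deflects motion to the right, so the geostrophic wind blows 90° to the right of the pressure-gradient force (low pressure on the left).
Rotating 045° by 90° clockwise gives 135° — the wind blows toward the southeast.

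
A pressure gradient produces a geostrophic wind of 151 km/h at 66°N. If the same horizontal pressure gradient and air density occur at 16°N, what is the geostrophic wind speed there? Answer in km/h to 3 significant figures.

500 km/h

With the same pressure gradient and density, V_g ∝ 1/f ∝ 1/sin φ.
V₂ = V₁ · sin φ₁ / sin φ₂ = 151 × sin 66° / sin 16°
V₂ = 151 × 0.9135/0.2756 = 500 km/h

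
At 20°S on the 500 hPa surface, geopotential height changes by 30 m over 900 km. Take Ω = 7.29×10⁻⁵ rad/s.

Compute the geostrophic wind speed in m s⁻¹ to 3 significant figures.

6.56 m s⁻¹

Coriolis parameter at 20°S:
f = 2Ω sin φ = 2 × 7.29×10⁻⁵ × sin 20° = 4.99×10⁻⁵ s⁻¹
Height gradient: |∂Z/∂n| = 30 m / 900000 m = 3.33×10⁻⁵
On a pressure surface, geostrophic balance gives V_g = (g/f)|∂Z/∂n|:
V_g = 9.81 × 3.33×10⁻⁵ / 4.99×10⁻⁵ = 6.56 m/s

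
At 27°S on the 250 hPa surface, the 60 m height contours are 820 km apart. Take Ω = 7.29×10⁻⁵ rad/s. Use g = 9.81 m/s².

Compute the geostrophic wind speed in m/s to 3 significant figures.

Coriolis parameter at 27°S:
f = 2Ω sin φ = 2 × 7.29×10⁻⁵ × sin 27° = 6.62×10⁻⁵ s⁻¹
Height gradient: |∂Z/∂n| = 60 m / 820000 m = 7.32×10⁻⁵
On a pressure surface, geostrophic balance gives V_g = (g/f)|∂Z/∂n|:
V_g = 9.81 × 7.32×10⁻⁵ / 6.62×10⁻⁵ = 10.8 m/s

10.8 m/s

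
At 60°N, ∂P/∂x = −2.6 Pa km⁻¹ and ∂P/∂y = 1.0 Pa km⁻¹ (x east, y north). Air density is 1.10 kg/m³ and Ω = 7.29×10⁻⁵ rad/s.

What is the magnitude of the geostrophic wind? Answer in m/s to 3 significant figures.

Coriolis parameter at 60°N:
f = 2Ω sin φ = 2 × 7.29×10⁻⁵ × sin 60° = 1.26×10⁻⁴ s⁻¹
Component geostrophic relations (x east, y north):
u_g = −(1/(fρ)) ∂P/∂y,  v_g = (1/(fρ)) ∂P/∂x
u_g = −(1.0×10⁻³)/(1.26×10⁻⁴ × 1.10) = −7.20 m/s;  v_g = (−2.6×10⁻³)/(1.26×10⁻⁴ × 1.10) = −18.7 m/s
|V_g| = √(u_g² + v_g²) = 20.1 m/s

20.1 m/s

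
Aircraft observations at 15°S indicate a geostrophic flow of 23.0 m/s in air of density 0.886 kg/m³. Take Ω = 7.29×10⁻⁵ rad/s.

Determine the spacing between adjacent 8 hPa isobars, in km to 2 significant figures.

Coriolis parameter at 15°S:
f = 2Ω sin φ = 2 × 7.29×10⁻⁵ × sin 15° = 3.77×10⁻⁵ s⁻¹
Geostrophic balance rearranged: |∂P/∂n| = f ρ V_g
|∂P/∂n| = 3.77×10⁻⁵ × 0.886 × 23.0 = 7.69×10⁻⁴ Pa/m
Isobar spacing: Δn = ΔP/|∂P/∂n| = 800 Pa / 7.69×10⁻⁴ Pa/m = 1040339 m ≈ 1000 km

1000 km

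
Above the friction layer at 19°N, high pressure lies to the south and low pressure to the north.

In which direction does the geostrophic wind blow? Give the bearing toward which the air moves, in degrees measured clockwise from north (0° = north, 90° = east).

090°

The pressure-gradient force points toward the north (bearing 000°).
Geostrophic balance: in the Northern Hemisphere the Coriolis force deflects motion to the right, so the geostrophic wind blows 90° to the right of the pressure-gradient force (low pressure on the left).
Rotating 000° by 90° clockwise gives 090° — the wind blows toward the east.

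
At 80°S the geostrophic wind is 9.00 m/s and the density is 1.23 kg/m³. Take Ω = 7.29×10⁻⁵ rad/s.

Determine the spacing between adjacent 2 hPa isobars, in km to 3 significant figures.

Coriolis parameter at 80°S:
f = 2Ω sin φ = 2 × 7.29×10⁻⁵ × sin 80° = 1.44×10⁻⁴ s⁻¹
Geostrophic balance rearranged: |∂P/∂n| = f ρ V_g
|∂P/∂n| = 1.44×10⁻⁴ × 1.23 × 9.00 = 1.59×10⁻³ Pa/m
Isobar spacing: Δn = ΔP/|∂P/∂n| = 200 Pa / 1.59×10⁻³ Pa/m = 125827 m ≈ 126 km

126 km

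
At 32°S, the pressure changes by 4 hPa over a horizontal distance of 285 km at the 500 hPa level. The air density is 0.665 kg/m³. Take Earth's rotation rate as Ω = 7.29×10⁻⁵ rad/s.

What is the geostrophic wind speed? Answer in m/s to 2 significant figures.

27 m/s

Coriolis parameter at 32°S:
f = 2Ω sin φ = 2 × 7.29×10⁻⁵ × sin 32° = 7.73×10⁻⁵ s⁻¹
Pressure gradient: |∂P/∂n| = 400 Pa / 285000 m = 1.40×10⁻³ Pa/m
Geostrophic balance (pressure-gradient force = Coriolis force):
V_g = (1/(fρ)) |∂P/∂n| = 1.40×10⁻³ / (7.73×10⁻⁵ × 0.665) = 27.3 m/s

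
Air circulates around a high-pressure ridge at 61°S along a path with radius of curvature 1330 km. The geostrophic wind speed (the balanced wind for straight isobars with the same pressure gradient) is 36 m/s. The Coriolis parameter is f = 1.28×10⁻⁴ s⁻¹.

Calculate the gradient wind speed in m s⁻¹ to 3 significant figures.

51.7 m s⁻¹

Around a high, pressure-gradient force acts outward with centrifugal, so Coriolis balances both:
fV = (1/ρ)|∂P/∂n| + V²/R  →  V² − fR·V + fR·V_g = 0
With fR = 1.28×10⁻⁴ × 1330×10³ m = 170 m/s:
V = [fR − √((fR)² − 4 fR V_g)]/2 = [170 − √(170² − 4×170×36)]/2 = 51.7 m/s
Supergeostrophic (V > V_g = 36 m/s), as expected around a high.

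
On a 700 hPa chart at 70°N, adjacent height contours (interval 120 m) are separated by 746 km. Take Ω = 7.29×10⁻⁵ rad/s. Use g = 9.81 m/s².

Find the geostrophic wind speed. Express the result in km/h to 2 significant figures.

41 km/h

Coriolis parameter at 70°N:
f = 2Ω sin φ = 2 × 7.29×10⁻⁵ × sin 70° = 1.37×10⁻⁴ s⁻¹
Height gradient: |∂Z/∂n| = 120 m / 746000 m = 1.61×10⁻⁴
On a pressure surface, geostrophic balance gives V_g = (g/f)|∂Z/∂n|:
V_g = 9.81 × 1.61×10⁻⁴ / 1.37×10⁻⁴ = 11.5 m/s
Converting: 11.5 m/s × 3.6 = 41 km/h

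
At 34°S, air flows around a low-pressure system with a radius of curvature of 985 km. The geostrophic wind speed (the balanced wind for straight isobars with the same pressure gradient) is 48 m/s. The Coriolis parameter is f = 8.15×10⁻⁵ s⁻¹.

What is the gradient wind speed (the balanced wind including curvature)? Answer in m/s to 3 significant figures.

Around a low, centrifugal force acts outward with Coriolis, so pressure-gradient force balances both:
(1/ρ)|∂P/∂n| = fV + V²/R  →  V² + fR·V − fR·V_g = 0
With fR = 8.15×10⁻⁵ × 985×10³ m = 80.3 m/s:
V = [−fR + √((fR)² + 4 fR V_g)]/2 = [−80.3 + √(80.3² + 4×80.3×48)]/2 = 33.8 m/s
Subgeostrophic (V < V_g = 48 m/s), as expected around a low.

33.8 m/s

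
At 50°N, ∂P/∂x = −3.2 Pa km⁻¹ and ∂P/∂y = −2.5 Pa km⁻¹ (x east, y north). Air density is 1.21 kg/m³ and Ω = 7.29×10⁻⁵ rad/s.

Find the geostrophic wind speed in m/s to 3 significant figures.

30.0 m/s

Coriolis parameter at 50°N:
f = 2Ω sin φ = 2 × 7.29×10⁻⁵ × sin 50° = 1.12×10⁻⁴ s⁻¹
Component geostrophic relations (x east, y north):
u_g = −(1/(fρ)) ∂P/∂y,  v_g = (1/(fρ)) ∂P/∂x
u_g = −(−2.5×10⁻³)/(1.12×10⁻⁴ × 1.21) = 18.5 m/s;  v_g = (−3.2×10⁻³)/(1.12×10⁻⁴ × 1.21) = −23.7 m/s
|V_g| = √(u_g² + v_g²) = 30.0 m/s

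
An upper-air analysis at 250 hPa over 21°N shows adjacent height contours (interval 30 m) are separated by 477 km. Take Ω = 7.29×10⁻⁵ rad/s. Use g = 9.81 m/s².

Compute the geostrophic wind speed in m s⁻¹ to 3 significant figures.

11.8 m s⁻¹

Coriolis parameter at 21°N:
f = 2Ω sin φ = 2 × 7.29×10⁻⁵ × sin 21° = 5.23×10⁻⁵ s⁻¹
Height gradient: |∂Z/∂n| = 30 m / 477000 m = 6.29×10⁻⁵
On a pressure surface, geostrophic balance gives V_g = (g/f)|∂Z/∂n|:
V_g = 9.81 × 6.29×10⁻⁵ / 5.23×10⁻⁵ = 11.8 m/s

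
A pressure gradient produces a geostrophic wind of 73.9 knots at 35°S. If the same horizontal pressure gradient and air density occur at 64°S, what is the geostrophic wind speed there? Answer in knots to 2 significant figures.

With the same pressure gradient and density, V_g ∝ 1/f ∝ 1/sin φ.
V₂ = V₁ · sin φ₁ / sin φ₂ = 73.9 × sin 35° / sin 64°
V₂ = 73.9 × 0.5736/0.8988 = 47 knots

47 knots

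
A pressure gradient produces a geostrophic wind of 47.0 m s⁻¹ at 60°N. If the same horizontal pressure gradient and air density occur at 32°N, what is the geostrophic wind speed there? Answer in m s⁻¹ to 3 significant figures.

With the same pressure gradient and density, V_g ∝ 1/f ∝ 1/sin φ.
V₂ = V₁ · sin φ₁ / sin φ₂ = 47.0 × sin 60° / sin 32°
V₂ = 47.0 × 0.8660/0.5299 = 76.8 m s⁻¹

76.8 m s⁻¹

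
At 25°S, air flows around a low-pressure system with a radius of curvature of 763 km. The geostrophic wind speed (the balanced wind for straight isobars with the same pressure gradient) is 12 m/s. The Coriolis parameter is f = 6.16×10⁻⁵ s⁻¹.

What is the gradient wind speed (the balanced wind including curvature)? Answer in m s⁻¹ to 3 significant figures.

9.91 m s⁻¹

Around a low, centrifugal force acts outward with Coriolis, so pressure-gradient force balances both:
(1/ρ)|∂P/∂n| = fV + V²/R  →  V² + fR·V − fR·V_g = 0
With fR = 6.16×10⁻⁵ × 763×10³ m = 47.0 m/s:
V = [−fR + √((fR)² + 4 fR V_g)]/2 = [−47.0 + √(47.0² + 4×47.0×12)]/2 = 9.91 m/s
Subgeostrophic (V < V_g = 12 m/s), as expected around a low.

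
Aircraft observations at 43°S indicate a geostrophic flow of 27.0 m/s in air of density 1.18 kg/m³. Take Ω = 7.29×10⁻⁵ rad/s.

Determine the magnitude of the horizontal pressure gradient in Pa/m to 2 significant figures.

3.2×10⁻³ Pa/m

Coriolis parameter at 43°S:
f = 2Ω sin φ = 2 × 7.29×10⁻⁵ × sin 43° = 9.94×10⁻⁵ s⁻¹
Geostrophic balance rearranged: |∂P/∂n| = f ρ V_g
|∂P/∂n| = 9.94×10⁻⁵ × 1.18 × 27.0 = 3.17×10⁻³ Pa/m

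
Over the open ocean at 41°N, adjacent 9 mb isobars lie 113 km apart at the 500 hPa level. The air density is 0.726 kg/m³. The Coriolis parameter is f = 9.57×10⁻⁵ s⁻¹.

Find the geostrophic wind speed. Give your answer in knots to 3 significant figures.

Pressure gradient: |∂P/∂n| = 900 Pa / 113000 m = 7.96×10⁻³ Pa/m
Geostrophic balance (pressure-gradient force = Coriolis force):
V_g = (1/(fρ)) |∂P/∂n| = 7.96×10⁻³ / (9.57×10⁻⁵ × 0.726) = 115 m/s
Converting: 115 m/s × 1.944 = 223 knots

223 knots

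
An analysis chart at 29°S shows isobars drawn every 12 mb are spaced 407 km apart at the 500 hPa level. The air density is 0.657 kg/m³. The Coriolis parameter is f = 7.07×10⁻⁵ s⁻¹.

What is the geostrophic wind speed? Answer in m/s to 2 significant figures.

63 m/s

Pressure gradient: |∂P/∂n| = 1200 Pa / 407000 m = 2.95×10⁻³ Pa/m
Geostrophic balance (pressure-gradient force = Coriolis force):
V_g = (1/(fρ)) |∂P/∂n| = 2.95×10⁻³ / (7.07×10⁻⁵ × 0.657) = 63.5 m/s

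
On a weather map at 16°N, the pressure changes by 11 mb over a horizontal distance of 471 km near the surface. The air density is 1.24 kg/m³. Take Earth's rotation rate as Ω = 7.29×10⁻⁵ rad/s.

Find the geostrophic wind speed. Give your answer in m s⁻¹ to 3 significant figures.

46.9 m s⁻¹

Coriolis parameter at 16°N:
f = 2Ω sin φ = 2 × 7.29×10⁻⁵ × sin 16° = 4.02×10⁻⁵ s⁻¹
Pressure gradient: |∂P/∂n| = 1100 Pa / 471000 m = 2.34×10⁻³ Pa/m
Geostrophic balance (pressure-gradient force = Coriolis force):
V_g = (1/(fρ)) |∂P/∂n| = 2.34×10⁻³ / (4.02×10⁻⁵ × 1.24) = 46.9 m/s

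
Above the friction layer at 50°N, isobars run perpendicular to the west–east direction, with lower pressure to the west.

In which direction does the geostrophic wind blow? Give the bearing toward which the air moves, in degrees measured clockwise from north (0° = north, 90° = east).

000°

The pressure-gradient force points toward the west (bearing 270°).
Geostrophic balance: in the Northern Hemisphere the Coriolis force deflects motion to the right, so the geostrophic wind blows 90° to the right of the pressure-gradient force (low pressure on the left).
Rotating 270° by 90° clockwise gives 000° — the wind blows toward the north.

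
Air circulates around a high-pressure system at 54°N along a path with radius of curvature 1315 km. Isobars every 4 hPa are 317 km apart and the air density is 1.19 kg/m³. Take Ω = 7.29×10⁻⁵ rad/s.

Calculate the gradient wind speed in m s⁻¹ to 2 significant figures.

Coriolis parameter at 54°N:
f = 2Ω sin φ = 2 × 7.29×10⁻⁵ × sin 54° = 1.18×10⁻⁴ s⁻¹
Pressure gradient: |∂P/∂n| = 400 Pa / 317000 m = 1.26×10⁻³ Pa/m
Geostrophic speed: V_g = |∂P/∂n|/(fρ) = 1.26×10⁻³/(1.18×10⁻⁴ × 1.19) = 8.99 m/s
Around a high, pressure-gradient force acts outward with centrifugal, so Coriolis balances both:
fV = (1/ρ)|∂P/∂n| + V²/R  →  V² − fR·V + fR·V_g = 0
With fR = 1.18×10⁻⁴ × 1315×10³ m = 155 m/s:
V = [fR − √((fR)² − 4 fR V_g)]/2 = [155 − √(155² − 4×155×8.99)]/2 = 9.58 m/s
Supergeostrophic (V > V_g = 8.99 m/s), as expected around a high.

9.6 m s⁻¹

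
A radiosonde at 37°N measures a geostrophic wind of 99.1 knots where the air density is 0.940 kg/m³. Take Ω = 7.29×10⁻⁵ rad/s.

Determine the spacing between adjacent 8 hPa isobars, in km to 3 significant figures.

190 km

Coriolis parameter at 37°N:
f = 2Ω sin φ = 2 × 7.29×10⁻⁵ × sin 37° = 8.77×10⁻⁵ s⁻¹
Wind speed in SI: 99.1 knots = 51.0 m/s
Geostrophic balance rearranged: |∂P/∂n| = f ρ V_g
|∂P/∂n| = 8.77×10⁻⁵ × 0.940 × 51.0 = 4.20×10⁻³ Pa/m
Isobar spacing: Δn = ΔP/|∂P/∂n| = 800 Pa / 4.20×10⁻³ Pa/m = 190252 m ≈ 190 km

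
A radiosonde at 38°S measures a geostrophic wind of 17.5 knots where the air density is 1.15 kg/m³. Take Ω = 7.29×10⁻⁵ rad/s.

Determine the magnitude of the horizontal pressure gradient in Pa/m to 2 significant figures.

9.3×10⁻⁴ Pa/m

Coriolis parameter at 38°S:
f = 2Ω sin φ = 2 × 7.29×10⁻⁵ × sin 38° = 8.98×10⁻⁵ s⁻¹
Wind speed in SI: 17.5 knots = 9.00 m/s
Geostrophic balance rearranged: |∂P/∂n| = f ρ V_g
|∂P/∂n| = 8.98×10⁻⁵ × 1.15 × 9.00 = 9.29×10⁻⁴ Pa/m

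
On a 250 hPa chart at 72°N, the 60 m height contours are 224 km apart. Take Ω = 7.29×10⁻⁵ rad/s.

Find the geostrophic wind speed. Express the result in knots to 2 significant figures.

37 knots

Coriolis parameter at 72°N:
f = 2Ω sin φ = 2 × 7.29×10⁻⁵ × sin 72° = 1.39×10⁻⁴ s⁻¹
Height gradient: |∂Z/∂n| = 60 m / 224000 m = 2.68×10⁻⁴
On a pressure surface, geostrophic balance gives V_g = (g/f)|∂Z/∂n|:
V_g = 9.81 × 2.68×10⁻⁴ / 1.39×10⁻⁴ = 18.9 m/s
Converting: 18.9 m/s × 1.944 = 37 knots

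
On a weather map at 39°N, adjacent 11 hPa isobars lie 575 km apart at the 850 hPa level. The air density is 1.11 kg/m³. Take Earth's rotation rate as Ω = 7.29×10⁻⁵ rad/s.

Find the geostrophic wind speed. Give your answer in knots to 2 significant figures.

37 knots

Coriolis parameter at 39°N:
f = 2Ω sin φ = 2 × 7.29×10⁻⁵ × sin 39° = 9.18×10⁻⁵ s⁻¹
Pressure gradient: |∂P/∂n| = 1100 Pa / 575000 m = 1.91×10⁻³ Pa/m
Geostrophic balance (pressure-gradient force = Coriolis force):
V_g = (1/(fρ)) |∂P/∂n| = 1.91×10⁻³ / (9.18×10⁻⁵ × 1.11) = 18.8 m/s
Converting: 18.8 m/s × 1.944 = 37 knots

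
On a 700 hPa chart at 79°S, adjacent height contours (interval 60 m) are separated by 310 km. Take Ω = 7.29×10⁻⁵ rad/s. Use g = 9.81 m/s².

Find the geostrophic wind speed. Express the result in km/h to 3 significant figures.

Coriolis parameter at 79°S:
f = 2Ω sin φ = 2 × 7.29×10⁻⁵ × sin 79° = 1.43×10⁻⁴ s⁻¹
Height gradient: |∂Z/∂n| = 60 m / 310000 m = 1.94×10⁻⁴
On a pressure surface, geostrophic balance gives V_g = (g/f)|∂Z/∂n|:
V_g = 9.81 × 1.94×10⁻⁴ / 1.43×10⁻⁴ = 13.3 m/s
Converting: 13.3 m/s × 3.6 = 47.8 km/h

47.8 km/h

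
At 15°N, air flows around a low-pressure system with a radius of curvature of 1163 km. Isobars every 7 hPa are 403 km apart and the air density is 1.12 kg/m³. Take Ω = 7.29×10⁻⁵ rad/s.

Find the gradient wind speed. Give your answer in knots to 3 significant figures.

Coriolis parameter at 15°N:
f = 2Ω sin φ = 2 × 7.29×10⁻⁵ × sin 15° = 3.77×10⁻⁵ s⁻¹
Pressure gradient: |∂P/∂n| = 700 Pa / 403000 m = 1.74×10⁻³ Pa/m
Geostrophic speed: V_g = |∂P/∂n|/(fρ) = 1.74×10⁻³/(3.77×10⁻⁵ × 1.12) = 41.1 m/s
Around a low, centrifugal force acts outward with Coriolis, so pressure-gradient force balances both:
(1/ρ)|∂P/∂n| = fV + V²/R  →  V² + fR·V − fR·V_g = 0
With fR = 3.77×10⁻⁵ × 1163×10³ m = 43.9 m/s:
V = [−fR + √((fR)² + 4 fR V_g)]/2 = [−43.9 + √(43.9² + 4×43.9×41.1)]/2 = 25.9 m/s
Subgeostrophic (V < V_g = 41.1 m/s), as expected around a low.
Converting: 25.9 m/s × 1.944 = 50.3 knots

50.3 knots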